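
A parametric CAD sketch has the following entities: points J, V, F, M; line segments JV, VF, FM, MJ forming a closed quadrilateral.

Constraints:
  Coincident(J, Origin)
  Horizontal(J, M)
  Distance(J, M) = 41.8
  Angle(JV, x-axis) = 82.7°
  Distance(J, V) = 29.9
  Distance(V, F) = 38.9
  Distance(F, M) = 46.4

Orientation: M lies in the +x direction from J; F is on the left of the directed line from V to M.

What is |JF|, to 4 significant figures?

60.52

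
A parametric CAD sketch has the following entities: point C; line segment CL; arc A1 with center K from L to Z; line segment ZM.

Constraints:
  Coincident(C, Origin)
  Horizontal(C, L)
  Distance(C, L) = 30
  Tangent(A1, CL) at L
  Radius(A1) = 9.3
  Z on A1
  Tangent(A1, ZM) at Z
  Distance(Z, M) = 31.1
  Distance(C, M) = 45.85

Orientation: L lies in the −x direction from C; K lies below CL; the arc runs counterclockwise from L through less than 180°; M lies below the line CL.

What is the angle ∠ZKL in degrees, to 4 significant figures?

122.1°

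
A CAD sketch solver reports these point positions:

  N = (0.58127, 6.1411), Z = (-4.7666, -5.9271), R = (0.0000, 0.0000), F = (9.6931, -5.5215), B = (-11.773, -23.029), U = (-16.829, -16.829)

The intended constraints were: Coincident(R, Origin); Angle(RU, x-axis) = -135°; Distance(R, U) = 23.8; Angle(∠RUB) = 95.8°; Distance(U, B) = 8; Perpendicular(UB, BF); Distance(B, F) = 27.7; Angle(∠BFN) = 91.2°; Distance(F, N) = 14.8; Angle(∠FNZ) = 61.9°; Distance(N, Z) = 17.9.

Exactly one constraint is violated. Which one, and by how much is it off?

Distance(N, Z) = 17.9 — off by 4.70.

R = (0.00, 0.00) ✓; RU at -135.0° ✓; |RU| = 23.80 ✓; ∠RUB = 95.80° ✓; |UB| = 8.000 ✓; ∠(UB, BF) = 90.00° ✓; |BF| = 27.70 ✓; ∠BFN = 91.20° ✓; |FN| = 14.80 ✓; ∠FNZ = 61.90° ✓; |NZ| = 13.20 ✗.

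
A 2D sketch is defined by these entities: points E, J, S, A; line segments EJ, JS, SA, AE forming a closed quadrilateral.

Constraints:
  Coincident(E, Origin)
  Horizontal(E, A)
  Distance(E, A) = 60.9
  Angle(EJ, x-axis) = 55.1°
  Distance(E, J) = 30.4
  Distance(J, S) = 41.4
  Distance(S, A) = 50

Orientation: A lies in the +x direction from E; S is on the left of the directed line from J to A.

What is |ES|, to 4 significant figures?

70.79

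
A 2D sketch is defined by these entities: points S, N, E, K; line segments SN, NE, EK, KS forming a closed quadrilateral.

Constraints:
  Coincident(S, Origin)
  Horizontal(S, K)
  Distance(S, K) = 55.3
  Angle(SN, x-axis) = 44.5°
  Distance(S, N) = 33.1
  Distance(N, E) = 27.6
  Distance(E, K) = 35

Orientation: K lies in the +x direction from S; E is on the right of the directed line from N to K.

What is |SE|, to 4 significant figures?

20.99

Checks: |NE| = 27.60 ✓; |EK| = 35.00 ✓.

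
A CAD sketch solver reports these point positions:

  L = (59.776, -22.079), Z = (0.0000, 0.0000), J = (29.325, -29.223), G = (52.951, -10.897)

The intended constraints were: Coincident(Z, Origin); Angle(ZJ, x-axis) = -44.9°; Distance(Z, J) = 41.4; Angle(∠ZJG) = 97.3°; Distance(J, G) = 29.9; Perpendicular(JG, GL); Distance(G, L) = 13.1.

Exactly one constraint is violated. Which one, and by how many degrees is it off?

Perpendicular(JG, GL) — off by 6.40°.

Z = (0.00, 0.00) ✓; ZJ at -44.90° ✓; |ZJ| = 41.40 ✓; ∠ZJG = 97.30° ✓; |JG| = 29.90 ✓; ∠(JG, GL) = 96.40° ✗; |GL| = 13.10 ✓.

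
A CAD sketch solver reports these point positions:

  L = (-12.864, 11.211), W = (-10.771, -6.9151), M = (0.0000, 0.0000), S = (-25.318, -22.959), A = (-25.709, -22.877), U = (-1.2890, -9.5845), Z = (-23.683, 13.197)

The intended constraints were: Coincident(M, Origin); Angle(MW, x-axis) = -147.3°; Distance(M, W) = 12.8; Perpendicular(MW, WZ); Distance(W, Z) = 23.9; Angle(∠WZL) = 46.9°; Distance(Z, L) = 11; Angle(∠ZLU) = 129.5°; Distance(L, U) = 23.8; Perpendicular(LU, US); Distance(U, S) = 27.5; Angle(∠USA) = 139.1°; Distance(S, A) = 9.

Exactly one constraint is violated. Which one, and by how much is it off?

Distance(S, A) = 9 — off by 8.60.

M = (0.00, 0.00) ✓; MW at -147.3° ✓; |MW| = 12.80 ✓; ∠(MW, WZ) = 90.00° ✓; |WZ| = 23.90 ✓; ∠WZL = 46.90° ✓; |ZL| = 11.00 ✓; ∠ZLU = 129.5° ✓; |LU| = 23.80 ✓; ∠(LU, US) = 90.00° ✓; |US| = 27.50 ✓; ∠USA = 139.1° ✓; |SA| = 0.3995 ✗.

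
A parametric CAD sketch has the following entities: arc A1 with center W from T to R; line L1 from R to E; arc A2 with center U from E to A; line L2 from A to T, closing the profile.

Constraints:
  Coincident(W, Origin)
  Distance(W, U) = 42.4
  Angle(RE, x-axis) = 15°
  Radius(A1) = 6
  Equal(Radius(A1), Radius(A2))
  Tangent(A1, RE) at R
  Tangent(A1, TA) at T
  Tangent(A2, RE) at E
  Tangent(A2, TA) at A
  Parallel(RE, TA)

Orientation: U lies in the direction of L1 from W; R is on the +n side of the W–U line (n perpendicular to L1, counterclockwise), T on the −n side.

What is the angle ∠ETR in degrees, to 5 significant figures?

74.197°

Tangency of A1 to both parallel lines with radius 6.0 puts R and T at W ± 6.0·n: R = (-1.5529, 5.7956), T = (1.5529, -5.7956). Equal radii place E and A the same way about U: E = U + 6.0·n = (39.402, 16.769), A = U − 6.0·n = (42.508, 5.1784). Then cos ∠ETR = TE·TR / (|TE||TR|), giving 74.197°.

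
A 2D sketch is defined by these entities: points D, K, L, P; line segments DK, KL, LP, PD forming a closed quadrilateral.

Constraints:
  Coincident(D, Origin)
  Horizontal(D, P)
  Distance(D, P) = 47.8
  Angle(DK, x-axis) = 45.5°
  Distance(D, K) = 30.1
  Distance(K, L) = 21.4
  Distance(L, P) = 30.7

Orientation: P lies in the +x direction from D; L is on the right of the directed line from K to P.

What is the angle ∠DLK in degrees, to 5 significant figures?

102.25°

Checks: |KL| = 21.40 ✓; |LP| = 30.70 ✓.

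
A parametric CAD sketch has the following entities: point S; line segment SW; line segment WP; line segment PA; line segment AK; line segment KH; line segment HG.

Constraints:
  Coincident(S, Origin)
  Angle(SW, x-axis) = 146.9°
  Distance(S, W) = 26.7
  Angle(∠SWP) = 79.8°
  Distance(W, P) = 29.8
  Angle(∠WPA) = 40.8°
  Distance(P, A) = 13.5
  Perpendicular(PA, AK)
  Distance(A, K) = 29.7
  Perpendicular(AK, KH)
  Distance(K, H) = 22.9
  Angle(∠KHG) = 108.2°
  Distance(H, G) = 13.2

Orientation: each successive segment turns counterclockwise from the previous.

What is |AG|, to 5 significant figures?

32.011

AK ⟂ KH, so KH runs at -153.70°; with |KH| = 22.9, H = (-55.549, 9.5904). ∠KHG = 108.2° gives HG at -81.900° from the x-axis; with |HG| = 13.2, G = (-53.689, -3.4779). Then |AG| = |G − A| = 32.011.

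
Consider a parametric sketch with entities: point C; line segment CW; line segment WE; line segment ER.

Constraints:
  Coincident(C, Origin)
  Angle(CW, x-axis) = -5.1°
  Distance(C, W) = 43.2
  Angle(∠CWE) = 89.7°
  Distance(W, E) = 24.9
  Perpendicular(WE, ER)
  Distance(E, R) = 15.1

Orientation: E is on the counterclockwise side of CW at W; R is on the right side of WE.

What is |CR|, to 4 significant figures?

63.31

C is at the origin; CW runs at -5.1° with length 43.2, so W = 43.2·(cos -5.1°, sin -5.1°) = (43.03, -3.840). ∠CWE = 89.7°, so WE runs at -5.1° + (180° − 89.7°) = 85.20° from the x-axis; with |WE| = 24.9, E = W + 24.9·(cos 85.20°, sin 85.20°) = (45.11, 20.97). The perpendicularity gives ER at right angles to WE; with |ER| = 15.1 on the right of WE, R = E + 15.1·(0.9965, -0.08368) = (60.16, 19.71). Then |CR| = |R − C| = 63.31.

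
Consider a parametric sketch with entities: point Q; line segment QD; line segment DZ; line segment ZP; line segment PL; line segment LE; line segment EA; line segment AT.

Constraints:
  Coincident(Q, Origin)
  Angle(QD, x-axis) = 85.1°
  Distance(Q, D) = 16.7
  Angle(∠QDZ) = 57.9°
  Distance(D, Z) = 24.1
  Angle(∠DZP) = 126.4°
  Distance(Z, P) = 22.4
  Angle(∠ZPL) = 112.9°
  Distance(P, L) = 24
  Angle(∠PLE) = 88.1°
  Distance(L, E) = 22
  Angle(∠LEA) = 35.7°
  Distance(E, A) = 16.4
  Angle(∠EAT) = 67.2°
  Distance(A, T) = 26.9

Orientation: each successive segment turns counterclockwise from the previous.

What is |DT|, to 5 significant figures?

53.107

Q is at the origin; QD runs at 85.1° with length 16.7, so D = (1.4265, 16.639). ∠QDZ = 57.9° gives DZ at -152.80° from the x-axis; with |DZ| = 24.1, Z = (-20.008, 5.6229). ∠DZP = 126.4° gives ZP at -99.200° from the x-axis; with |ZP| = 22.4, P = (-23.590, -16.489). ∠ZPL = 112.9° gives PL at -32.100° from the x-axis; with |PL| = 24.0, L = (-3.2589, -29.243). ∠PLE = 88.1° gives LE at 59.800° from the x-axis; with |LE| = 22.0, E = (7.8076, -10.228). ∠LEA = 35.7° gives EA at -155.90° from the x-axis; with |EA| = 16.4, A = (-7.1629, -16.925). ∠EAT = 67.2° gives AT at -43.100° from the x-axis; with |AT| = 26.9, T = (12.478, -35.305). Then |DT| = |T − D| = 53.107.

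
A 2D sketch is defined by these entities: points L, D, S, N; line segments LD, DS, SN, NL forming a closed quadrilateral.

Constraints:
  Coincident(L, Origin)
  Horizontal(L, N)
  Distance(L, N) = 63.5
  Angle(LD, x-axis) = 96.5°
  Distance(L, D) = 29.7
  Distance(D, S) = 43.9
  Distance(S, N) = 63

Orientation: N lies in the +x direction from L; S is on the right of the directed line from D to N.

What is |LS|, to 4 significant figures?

14.21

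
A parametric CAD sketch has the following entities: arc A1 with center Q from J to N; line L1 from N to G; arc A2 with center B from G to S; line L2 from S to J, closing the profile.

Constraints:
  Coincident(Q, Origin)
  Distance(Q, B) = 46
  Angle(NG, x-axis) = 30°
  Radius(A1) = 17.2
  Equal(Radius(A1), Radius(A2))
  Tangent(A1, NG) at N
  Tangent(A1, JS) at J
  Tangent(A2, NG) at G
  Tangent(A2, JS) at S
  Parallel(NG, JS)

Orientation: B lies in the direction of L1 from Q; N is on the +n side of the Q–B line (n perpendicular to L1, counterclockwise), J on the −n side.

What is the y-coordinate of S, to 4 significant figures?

8.104

The slot axis is L1's direction at 30.0°, so u = (cos 30.0°, sin 30.0°) = (0.8660, 0.5000) and n = (−sin 30.0°, cos 30.0°) = (-0.5000, 0.8660). Q is at the origin and B lies 46.0 along u from Q, so B = 46.0·u = (39.84, 23.00). Tangency of A1 to both parallel lines with radius 17.2 puts N and J at Q ± 17.2·n: N = (-8.600, 14.90), J = (8.600, -14.90). Equal radii place G and S the same way about B: G = B + 17.2·n = (31.24, 37.90), S = B − 17.2·n = (48.44, 8.104). So S.y = 8.104.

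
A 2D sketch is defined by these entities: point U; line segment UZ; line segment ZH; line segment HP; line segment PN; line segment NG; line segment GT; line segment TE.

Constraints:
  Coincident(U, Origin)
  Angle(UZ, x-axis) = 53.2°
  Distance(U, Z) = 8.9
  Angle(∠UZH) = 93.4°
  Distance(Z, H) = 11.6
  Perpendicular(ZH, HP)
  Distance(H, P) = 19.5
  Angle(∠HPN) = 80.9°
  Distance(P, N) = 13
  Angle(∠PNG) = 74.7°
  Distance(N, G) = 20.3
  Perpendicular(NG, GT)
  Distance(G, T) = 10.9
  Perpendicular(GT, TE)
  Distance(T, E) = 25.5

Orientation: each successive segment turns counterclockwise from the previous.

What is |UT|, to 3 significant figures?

18.4

U is at the origin; UZ runs at 53.2° with length 8.9, so Z = (5.33, 7.13). ∠UZH = 93.4° gives ZH at 140° from the x-axis; with |ZH| = 11.6, H = (-3.53, 14.6). ZH ⟂ HP, so HP runs at -130°; with |HP| = 19.5, P = (-16.1, -0.280). ∠HPN = 80.9° gives PN at -31.1° from the x-axis; with |PN| = 13.0, N = (-4.98, -7.00). ∠PNG = 74.7° gives NG at 74.2° from the x-axis; with |NG| = 20.3, G = (0.544, 12.5). The perpendicularity gives GT at right angles to NG, so GT runs at 164°; with |GT| = 10.9, T = (-9.94, 15.5). Then |UT| = |T − U| = 18.4.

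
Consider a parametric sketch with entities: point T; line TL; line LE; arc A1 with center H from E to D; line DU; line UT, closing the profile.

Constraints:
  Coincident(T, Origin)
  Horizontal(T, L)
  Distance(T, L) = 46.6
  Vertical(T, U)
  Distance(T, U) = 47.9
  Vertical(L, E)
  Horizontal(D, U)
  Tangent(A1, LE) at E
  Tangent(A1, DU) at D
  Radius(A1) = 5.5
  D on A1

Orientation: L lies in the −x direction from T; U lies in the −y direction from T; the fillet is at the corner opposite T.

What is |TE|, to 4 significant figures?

63.00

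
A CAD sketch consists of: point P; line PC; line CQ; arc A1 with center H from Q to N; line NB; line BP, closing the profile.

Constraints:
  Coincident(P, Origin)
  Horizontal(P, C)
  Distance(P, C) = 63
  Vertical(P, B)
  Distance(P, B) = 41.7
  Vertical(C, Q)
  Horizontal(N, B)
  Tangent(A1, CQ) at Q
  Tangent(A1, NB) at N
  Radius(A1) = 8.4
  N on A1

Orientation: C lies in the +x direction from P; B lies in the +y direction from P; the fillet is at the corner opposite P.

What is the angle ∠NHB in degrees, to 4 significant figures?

81.25°

The virtual corner opposite P is at (63.00, 41.70). The tangent condition forces HQ to be normal to CQ and since A1 is tangent to NB there, HN ⟂ NB, with radius 8.4, so the center H sits 8.4 in from both sides at H = (54.60, 33.30). That places the tangent points at Q = (63.00, 33.30) on CQ and N = (54.60, 41.70) on NB. Then cos ∠NHB = HN·HB / (|HN||HB|), giving 81.25°.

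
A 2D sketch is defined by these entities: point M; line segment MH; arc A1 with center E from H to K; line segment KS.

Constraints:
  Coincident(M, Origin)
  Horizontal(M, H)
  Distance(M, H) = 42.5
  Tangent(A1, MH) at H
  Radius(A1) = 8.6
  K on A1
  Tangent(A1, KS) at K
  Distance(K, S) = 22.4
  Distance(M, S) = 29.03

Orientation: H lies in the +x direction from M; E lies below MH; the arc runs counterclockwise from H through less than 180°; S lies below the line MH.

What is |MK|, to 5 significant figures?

36.154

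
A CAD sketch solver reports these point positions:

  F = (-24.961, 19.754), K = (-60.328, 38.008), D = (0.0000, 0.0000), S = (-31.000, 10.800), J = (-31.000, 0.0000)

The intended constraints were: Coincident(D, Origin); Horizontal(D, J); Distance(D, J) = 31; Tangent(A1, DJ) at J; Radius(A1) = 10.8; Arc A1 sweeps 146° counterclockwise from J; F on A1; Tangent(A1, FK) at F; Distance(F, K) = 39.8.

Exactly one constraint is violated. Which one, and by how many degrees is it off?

Tangent(A1, FK) at F — off by 6.70°.

D = (0.00, 0.00) ✓; D.y = 0.00, J.y = 0.00 ✓; |DJ| = 31.00 ✓; ∠(SJ, JD) = 90.00° ✓; |SJ| = 10.80 ✓; bearing(S→F) − bearing(S→J) = 146.0° ✓; |SF| = 10.80 ✓; ∠(SF, FK) = 83.30° ✗; |FK| = 39.80 ✓.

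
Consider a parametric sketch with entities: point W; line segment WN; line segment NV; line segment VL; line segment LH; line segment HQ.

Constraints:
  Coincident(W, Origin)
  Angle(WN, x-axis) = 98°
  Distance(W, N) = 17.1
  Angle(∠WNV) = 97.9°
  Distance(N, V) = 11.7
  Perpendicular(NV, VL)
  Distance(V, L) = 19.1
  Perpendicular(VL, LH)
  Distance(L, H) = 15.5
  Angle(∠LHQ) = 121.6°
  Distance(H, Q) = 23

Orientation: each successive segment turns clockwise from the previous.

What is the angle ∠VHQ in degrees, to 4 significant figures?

70.66°

W is at the origin; WN runs at 98.0° with length 17.1, so N = (-2.380, 16.93). ∠WNV = 97.9° gives NV at 15.90° from the x-axis; with |NV| = 11.7, V = (8.873, 20.14). The perpendicularity gives VL at right angles to NV, so VL runs at -74.10°; with |VL| = 19.1, L = (14.11, 1.770). VL is perpendicular to LH, so LH runs at -164.1°; with |LH| = 15.5, H = (-0.8019, -2.477). ∠LHQ = 121.6° gives HQ at 137.5° from the x-axis; with |HQ| = 23.0, Q = (-17.76, 13.06). Then cos ∠VHQ = HV·HQ / (|HV||HQ|), giving 70.66°.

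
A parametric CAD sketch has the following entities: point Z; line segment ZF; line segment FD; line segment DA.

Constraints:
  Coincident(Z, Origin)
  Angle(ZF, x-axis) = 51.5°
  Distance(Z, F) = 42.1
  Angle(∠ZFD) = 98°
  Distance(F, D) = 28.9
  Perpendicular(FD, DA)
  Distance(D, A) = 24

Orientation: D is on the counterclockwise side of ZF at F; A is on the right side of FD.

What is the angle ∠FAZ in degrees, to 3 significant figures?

22.4°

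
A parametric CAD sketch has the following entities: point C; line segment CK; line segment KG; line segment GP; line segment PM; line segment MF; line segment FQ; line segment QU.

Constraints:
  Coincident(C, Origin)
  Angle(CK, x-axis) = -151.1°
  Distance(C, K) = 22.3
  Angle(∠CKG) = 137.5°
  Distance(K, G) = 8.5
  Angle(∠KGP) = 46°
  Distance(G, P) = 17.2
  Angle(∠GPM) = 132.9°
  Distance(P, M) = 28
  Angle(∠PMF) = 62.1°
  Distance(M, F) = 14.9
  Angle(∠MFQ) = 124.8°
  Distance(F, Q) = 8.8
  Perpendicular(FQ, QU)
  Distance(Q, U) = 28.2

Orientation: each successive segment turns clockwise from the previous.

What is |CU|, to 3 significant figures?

11.6

C is at the origin; CK runs at -151.1° with length 22.3, so K = (-19.5, -10.8). ∠CKG = 137.5° gives KG at 166° from the x-axis; with |KG| = 8.5, G = (-27.8, -8.78). ∠KGP = 46.0° gives GP at 32.4° from the x-axis; with |GP| = 17.2, P = (-13.3, 0.438). ∠GPM = 132.9° gives PM at -14.7° from the x-axis; with |PM| = 28.0, M = (13.8, -6.67). ∠PMF = 62.1° gives MF at -133° from the x-axis; with |MF| = 14.9, F = (3.74, -17.6). ∠MFQ = 124.8° gives FQ at 172° from the x-axis; with |FQ| = 8.8, Q = (-4.98, -16.4). The perpendicularity gives QU at right angles to FQ, so QU runs at 82.2°; with |QU| = 28.2, U = (-1.16, 11.5). Then |CU| = |U − C| = 11.6.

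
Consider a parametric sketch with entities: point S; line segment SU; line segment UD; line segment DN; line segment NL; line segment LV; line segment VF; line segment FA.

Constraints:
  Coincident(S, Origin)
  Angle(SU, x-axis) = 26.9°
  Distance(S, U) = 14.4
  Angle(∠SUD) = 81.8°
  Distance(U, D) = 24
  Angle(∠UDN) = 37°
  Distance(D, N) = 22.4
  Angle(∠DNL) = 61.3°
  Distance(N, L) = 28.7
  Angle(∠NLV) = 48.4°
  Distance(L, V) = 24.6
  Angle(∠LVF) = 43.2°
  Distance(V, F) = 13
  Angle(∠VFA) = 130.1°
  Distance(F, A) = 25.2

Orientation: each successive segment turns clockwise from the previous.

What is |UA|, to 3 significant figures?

18.1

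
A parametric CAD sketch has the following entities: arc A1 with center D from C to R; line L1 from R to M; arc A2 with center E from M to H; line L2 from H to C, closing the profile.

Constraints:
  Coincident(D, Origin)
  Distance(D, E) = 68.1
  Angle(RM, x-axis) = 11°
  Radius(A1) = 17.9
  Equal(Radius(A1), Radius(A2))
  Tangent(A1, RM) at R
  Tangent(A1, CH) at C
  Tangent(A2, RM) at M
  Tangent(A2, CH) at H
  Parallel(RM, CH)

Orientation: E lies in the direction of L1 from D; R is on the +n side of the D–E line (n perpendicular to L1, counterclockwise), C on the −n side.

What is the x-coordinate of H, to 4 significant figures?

70.26

The slot axis is L1's direction at 11.0°, so u = (cos 11.0°, sin 11.0°) = (0.9816, 0.1908) and n = (−sin 11.0°, cos 11.0°) = (-0.1908, 0.9816). D is at the origin and E lies 68.1 along u from D, so E = 68.1·u = (66.85, 12.99). Tangency of A1 to both parallel lines with radius 17.9 puts R and C at D ± 17.9·n: R = (-3.415, 17.57), C = (3.415, -17.57). Equal radii place M and H the same way about E: M = E + 17.9·n = (63.43, 30.57), H = E − 17.9·n = (70.26, -4.577). So H.x = 70.26.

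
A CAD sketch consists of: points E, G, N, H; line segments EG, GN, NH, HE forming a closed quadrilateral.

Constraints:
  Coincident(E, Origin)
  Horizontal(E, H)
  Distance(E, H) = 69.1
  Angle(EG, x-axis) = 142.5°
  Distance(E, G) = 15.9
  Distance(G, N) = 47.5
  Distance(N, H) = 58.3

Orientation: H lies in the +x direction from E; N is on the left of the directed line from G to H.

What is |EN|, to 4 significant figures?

45.94

E is at the origin; EH is horizontal with |EH| = 69.1 and H in +x, so H = (69.1, 0). EG runs at 142.5° with |EG| = 15.9, so G = (-12.61, 9.679). N is determined by |GN| = 47.5 and |NH| = 58.3 together: it lies at the intersection of circle(G, 47.5) and circle(H, 58.3). With |GH| = 82.29, the foot of the radical line on GH is 34.20 from G and the perpendicular offset is √(47.5² − 34.20²) = 32.96. Taking the left-of-GH solution: N = (25.23, 38.39).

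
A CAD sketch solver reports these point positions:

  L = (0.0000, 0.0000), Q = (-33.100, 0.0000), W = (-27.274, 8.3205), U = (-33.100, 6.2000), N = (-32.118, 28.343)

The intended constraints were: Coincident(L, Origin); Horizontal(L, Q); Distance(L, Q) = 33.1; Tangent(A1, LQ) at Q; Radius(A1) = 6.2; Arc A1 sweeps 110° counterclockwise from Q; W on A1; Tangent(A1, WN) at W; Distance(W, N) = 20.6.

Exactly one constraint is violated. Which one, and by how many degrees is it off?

Tangent(A1, WN) at W — off by 6.40°.

L = (0.00, 0.00) ✓; L.y = 0.00, Q.y = 0.00 ✓; |LQ| = 33.10 ✓; ∠(UQ, QL) = 90.00° ✓; |UQ| = 6.200 ✓; bearing(U→W) − bearing(U→Q) = 110.0° ✓; |UW| = 6.200 ✓; ∠(UW, WN) = 96.40° ✗; |WN| = 20.60 ✓.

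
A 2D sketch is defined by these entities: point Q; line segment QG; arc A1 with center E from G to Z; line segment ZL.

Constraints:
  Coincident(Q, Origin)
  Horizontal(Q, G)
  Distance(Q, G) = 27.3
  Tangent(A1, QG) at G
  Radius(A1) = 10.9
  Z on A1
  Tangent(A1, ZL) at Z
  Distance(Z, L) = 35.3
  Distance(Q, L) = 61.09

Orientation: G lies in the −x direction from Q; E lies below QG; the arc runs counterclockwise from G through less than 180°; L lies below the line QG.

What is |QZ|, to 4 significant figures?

39.44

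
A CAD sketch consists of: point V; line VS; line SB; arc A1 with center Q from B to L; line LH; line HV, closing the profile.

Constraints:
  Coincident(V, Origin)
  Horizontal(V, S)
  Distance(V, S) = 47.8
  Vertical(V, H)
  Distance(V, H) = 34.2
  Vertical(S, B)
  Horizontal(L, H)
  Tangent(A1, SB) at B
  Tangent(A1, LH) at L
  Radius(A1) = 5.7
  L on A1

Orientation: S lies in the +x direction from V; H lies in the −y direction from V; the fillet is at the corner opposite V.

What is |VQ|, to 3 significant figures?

50.8

V is at the origin; VS is horizontal with |VS| = 47.8 and S on the +x side, so S = (47.8, 0.00). V and H share the same x with |VH| = 34.2 and H on the −y side, so H = (0.00, -34.2). The virtual corner opposite V is at (47.8, -34.2). Since A1 is tangent to SB there, QB ⟂ SB and since A1 is tangent to LH there, QL ⟂ LH, with radius 5.7, so the center Q sits 5.7 in from both sides at Q = (42.1, -28.5). Then |VQ| = |Q − V| = 50.8.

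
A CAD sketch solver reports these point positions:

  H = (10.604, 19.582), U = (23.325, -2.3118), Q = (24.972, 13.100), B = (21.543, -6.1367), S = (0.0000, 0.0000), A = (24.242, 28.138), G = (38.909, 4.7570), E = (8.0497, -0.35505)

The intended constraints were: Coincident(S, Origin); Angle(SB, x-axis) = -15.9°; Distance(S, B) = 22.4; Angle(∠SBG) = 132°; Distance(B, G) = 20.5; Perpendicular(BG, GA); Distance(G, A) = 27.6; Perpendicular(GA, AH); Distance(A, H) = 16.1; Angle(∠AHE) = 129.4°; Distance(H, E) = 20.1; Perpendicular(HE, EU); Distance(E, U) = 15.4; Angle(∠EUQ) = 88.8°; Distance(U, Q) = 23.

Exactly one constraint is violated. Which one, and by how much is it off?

Distance(U, Q) = 23 — off by 7.50.

S = (0.00, 0.00) ✓; SB at -15.90° ✓; |SB| = 22.40 ✓; ∠SBG = 132.0° ✓; |BG| = 20.50 ✓; ∠(BG, GA) = 90.00° ✓; |GA| = 27.60 ✓; ∠(GA, AH) = 90.00° ✓; |AH| = 16.10 ✓; ∠AHE = 129.4° ✓; |HE| = 20.10 ✓; ∠(HE, EU) = 90.00° ✓; |EU| = 15.40 ✓; ∠EUQ = 88.80° ✓; |UQ| = 15.50 ✗.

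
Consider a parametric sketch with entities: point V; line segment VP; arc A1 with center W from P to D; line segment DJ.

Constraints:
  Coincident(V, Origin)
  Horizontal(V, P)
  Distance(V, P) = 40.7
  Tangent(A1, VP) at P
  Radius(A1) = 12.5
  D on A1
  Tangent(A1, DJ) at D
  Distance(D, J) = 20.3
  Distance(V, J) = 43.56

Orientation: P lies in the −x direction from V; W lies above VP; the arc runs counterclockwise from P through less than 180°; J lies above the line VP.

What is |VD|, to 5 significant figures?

30.916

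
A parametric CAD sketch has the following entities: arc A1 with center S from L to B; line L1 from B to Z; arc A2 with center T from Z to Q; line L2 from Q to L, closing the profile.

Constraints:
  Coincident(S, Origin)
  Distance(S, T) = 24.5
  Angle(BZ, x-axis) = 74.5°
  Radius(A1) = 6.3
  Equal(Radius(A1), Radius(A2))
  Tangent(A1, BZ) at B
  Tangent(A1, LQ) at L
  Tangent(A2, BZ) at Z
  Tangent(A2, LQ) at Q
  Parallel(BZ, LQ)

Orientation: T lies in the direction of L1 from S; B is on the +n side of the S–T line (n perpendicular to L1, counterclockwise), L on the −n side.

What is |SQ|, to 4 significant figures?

25.30

The slot axis is L1's direction at 74.5°, so u = (cos 74.5°, sin 74.5°) = (0.2672, 0.9636) and n = (−sin 74.5°, cos 74.5°) = (-0.9636, 0.2672). S is at the origin and T lies 24.5 along u from S, so T = 24.5·u = (6.547, 23.61). Tangency of A1 to both parallel lines with radius 6.3 puts B and L at S ± 6.3·n: B = (-6.071, 1.684), L = (6.071, -1.684). Equal radii place Z and Q the same way about T: Z = T + 6.3·n = (0.4765, 25.29), Q = T − 6.3·n = (12.62, 21.93). Then |SQ| = |Q − S| = 25.30.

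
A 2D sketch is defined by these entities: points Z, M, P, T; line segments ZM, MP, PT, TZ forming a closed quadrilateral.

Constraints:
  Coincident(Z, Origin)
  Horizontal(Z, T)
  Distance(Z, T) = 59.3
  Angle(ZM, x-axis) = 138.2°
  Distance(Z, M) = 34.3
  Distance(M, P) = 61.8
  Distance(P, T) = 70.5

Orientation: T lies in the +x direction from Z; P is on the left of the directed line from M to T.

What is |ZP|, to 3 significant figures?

65.0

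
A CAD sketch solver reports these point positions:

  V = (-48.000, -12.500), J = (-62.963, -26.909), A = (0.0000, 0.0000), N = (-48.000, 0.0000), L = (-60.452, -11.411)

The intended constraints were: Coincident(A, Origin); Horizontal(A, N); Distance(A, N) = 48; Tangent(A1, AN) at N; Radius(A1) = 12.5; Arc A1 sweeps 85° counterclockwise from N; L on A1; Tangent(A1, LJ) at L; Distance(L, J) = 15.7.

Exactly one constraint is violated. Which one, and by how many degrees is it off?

Tangent(A1, LJ) at L — off by 4.21°.

A = (0.00, 0.00) ✓; A.y = 0.00, N.y = 0.00 ✓; |AN| = 48.00 ✓; ∠(VN, NA) = 90.00° ✓; |VN| = 12.50 ✓; bearing(V→L) − bearing(V→N) = 85.00° ✓; |VL| = 12.50 ✓; ∠(VL, LJ) = 94.21° ✗; |LJ| = 15.70 ✓.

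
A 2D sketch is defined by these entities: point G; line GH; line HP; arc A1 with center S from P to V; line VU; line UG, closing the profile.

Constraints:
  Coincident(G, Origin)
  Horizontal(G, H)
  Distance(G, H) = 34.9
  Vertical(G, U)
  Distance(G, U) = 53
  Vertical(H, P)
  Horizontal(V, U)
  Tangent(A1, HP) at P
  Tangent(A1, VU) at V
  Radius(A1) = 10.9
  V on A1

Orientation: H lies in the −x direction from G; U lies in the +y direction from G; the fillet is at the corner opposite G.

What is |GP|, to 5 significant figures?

54.685

G is at the origin; G and H share the same y with |GH| = 34.9 and H on the −x side, so H = (-34.900, 0.0000). G and U share the same x with |GU| = 53.0 and U on the +y side, so U = (0.0000, 53.000). The virtual corner opposite G is at (-34.900, 53.000). The tangent condition forces SP to be normal to HP and A1 meets VU tangentially, so SV is at right angles to VU, with radius 10.9, so the center S sits 10.9 in from both sides at S = (-24.000, 42.100). That places the tangent points at P = (-34.900, 42.100) on HP and V = (-24.000, 53.000) on VU. Then |GP| = |P − G| = 54.685.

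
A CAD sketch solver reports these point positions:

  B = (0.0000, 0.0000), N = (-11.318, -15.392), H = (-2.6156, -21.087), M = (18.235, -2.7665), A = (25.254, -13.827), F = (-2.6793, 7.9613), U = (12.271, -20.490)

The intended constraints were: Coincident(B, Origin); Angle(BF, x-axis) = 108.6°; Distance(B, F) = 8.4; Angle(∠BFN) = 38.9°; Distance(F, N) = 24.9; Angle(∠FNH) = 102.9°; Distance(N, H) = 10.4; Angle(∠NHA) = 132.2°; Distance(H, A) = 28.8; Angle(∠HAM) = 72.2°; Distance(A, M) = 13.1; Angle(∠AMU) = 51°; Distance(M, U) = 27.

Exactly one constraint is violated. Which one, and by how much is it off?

Distance(M, U) = 27 — off by 8.30.

B = (0.00, 0.00) ✓; BF at 108.6° ✓; |BF| = 8.400 ✓; ∠BFN = 38.90° ✓; |FN| = 24.90 ✓; ∠FNH = 102.9° ✓; |NH| = 10.40 ✓; ∠NHA = 132.2° ✓; |HA| = 28.80 ✓; ∠HAM = 72.20° ✓; |AM| = 13.10 ✓; ∠AMU = 51.00° ✓; |MU| = 18.70 ✗.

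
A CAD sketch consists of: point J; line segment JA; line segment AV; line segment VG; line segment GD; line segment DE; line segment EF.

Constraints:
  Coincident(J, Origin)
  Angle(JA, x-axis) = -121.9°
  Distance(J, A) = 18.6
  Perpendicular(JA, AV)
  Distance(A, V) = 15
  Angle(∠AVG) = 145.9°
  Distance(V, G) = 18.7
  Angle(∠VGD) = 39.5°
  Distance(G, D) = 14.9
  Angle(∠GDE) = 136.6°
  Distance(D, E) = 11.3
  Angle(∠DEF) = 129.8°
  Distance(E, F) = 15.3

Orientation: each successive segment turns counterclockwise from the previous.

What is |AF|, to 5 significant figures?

12.110

J is at the origin; JA runs at -121.9° with length 18.6, so A = (-9.8290, -15.791). JA is perpendicular to AV, so AV runs at -31.900°; with |AV| = 15.0, V = (2.9056, -23.717). ∠AVG = 145.9° gives VG at 2.2000° from the x-axis; with |VG| = 18.7, G = (21.592, -23.000). ∠VGD = 39.5° gives GD at 142.70° from the x-axis; with |GD| = 14.9, D = (9.7393, -13.970). ∠GDE = 136.6° gives DE at -173.90° from the x-axis; with |DE| = 11.3, E = (-1.4967, -15.171). ∠DEF = 129.8° gives EF at -123.70° from the x-axis; with |EF| = 15.3, F = (-9.9859, -27.900). Then |AF| = |F − A| = 12.110.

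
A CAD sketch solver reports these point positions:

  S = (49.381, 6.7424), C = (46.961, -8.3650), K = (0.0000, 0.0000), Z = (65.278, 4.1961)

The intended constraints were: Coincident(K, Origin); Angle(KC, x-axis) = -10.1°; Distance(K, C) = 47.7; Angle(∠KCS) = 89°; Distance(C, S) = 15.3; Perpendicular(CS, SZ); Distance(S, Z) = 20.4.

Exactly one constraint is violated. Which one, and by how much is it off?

Distance(S, Z) = 20.4 — off by 4.30.

K = (0.00, 0.00) ✓; KC at -10.10° ✓; |KC| = 47.70 ✓; ∠KCS = 89.00° ✓; |CS| = 15.30 ✓; ∠(CS, SZ) = 90.00° ✓; |SZ| = 16.10 ✗.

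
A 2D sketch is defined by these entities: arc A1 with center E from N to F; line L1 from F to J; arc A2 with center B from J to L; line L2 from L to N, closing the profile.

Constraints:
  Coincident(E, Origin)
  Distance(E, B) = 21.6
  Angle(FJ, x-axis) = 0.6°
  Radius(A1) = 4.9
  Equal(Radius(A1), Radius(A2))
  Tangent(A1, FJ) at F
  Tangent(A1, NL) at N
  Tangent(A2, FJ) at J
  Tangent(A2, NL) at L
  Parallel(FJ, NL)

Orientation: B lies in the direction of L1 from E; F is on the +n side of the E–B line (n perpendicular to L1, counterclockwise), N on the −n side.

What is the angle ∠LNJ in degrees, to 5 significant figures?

24.404°

Tangency of A1 to both parallel lines with radius 4.9 puts F and N at E ± 4.9·n: F = (-0.051312, 4.8997), N = (0.051312, -4.8997). Equal radii place J and L the same way about B: J = B + 4.9·n = (21.548, 5.1259), L = B − 4.9·n = (21.650, -4.6735). Then cos ∠LNJ = NL·NJ / (|NL||NJ|), giving 24.404°.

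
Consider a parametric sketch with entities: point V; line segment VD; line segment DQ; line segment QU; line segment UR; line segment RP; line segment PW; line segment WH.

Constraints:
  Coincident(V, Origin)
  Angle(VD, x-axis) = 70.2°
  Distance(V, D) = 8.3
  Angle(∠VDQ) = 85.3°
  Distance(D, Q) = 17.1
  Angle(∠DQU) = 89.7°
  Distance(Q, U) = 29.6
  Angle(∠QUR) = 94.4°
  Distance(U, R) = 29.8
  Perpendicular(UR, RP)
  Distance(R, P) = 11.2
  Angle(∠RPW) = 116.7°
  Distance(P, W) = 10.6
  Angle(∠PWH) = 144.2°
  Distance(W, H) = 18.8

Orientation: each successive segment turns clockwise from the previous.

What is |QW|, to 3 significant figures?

26.4

V is at the origin; VD runs at 70.2° with length 8.3, so D = (2.81, 7.81). ∠VDQ = 85.3° gives DQ at -24.5° from the x-axis; with |DQ| = 17.1, Q = (18.4, 0.718). ∠DQU = 89.7° gives QU at -115° from the x-axis; with |QU| = 29.6, U = (5.96, -26.2). ∠QUR = 94.4° gives UR at 160° from the x-axis; with |UR| = 29.8, R = (-22.0, -15.8). UR ⟂ RP, so RP runs at 69.6°; with |RP| = 11.2, P = (-18.1, -5.27). ∠RPW = 116.7° gives PW at 6.30° from the x-axis; with |PW| = 10.6, W = (-7.53, -4.10). Then |QW| = |W − Q| = 26.4.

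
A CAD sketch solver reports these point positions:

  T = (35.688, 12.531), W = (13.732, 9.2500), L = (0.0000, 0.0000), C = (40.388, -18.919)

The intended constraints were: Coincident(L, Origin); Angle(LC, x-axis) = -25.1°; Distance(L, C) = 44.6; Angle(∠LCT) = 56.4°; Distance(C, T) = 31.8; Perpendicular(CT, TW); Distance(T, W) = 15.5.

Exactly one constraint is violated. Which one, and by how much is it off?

Distance(T, W) = 15.5 — off by 6.70.

L = (0.00, 0.00) ✓; LC at -25.10° ✓; |LC| = 44.60 ✓; ∠LCT = 56.40° ✓; |CT| = 31.80 ✓; ∠(CT, TW) = 90.00° ✓; |TW| = 22.20 ✗.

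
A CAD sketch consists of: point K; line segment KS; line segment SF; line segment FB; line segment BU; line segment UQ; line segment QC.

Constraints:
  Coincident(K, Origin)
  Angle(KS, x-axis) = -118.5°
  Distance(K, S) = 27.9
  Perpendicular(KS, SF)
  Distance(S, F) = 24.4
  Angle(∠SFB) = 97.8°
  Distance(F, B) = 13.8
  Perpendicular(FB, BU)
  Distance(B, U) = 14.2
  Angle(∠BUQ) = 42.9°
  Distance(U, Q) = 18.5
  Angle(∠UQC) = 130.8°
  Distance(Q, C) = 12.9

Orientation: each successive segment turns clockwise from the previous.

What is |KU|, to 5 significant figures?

17.328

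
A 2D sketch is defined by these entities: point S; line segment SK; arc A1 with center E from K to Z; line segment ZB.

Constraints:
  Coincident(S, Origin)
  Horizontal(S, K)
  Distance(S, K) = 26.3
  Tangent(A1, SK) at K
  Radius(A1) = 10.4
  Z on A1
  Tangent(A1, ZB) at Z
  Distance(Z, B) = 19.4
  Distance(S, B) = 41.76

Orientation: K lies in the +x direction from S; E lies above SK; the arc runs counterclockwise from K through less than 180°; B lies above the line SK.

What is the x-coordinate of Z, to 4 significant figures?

35.47

Checks: |EZ| = 10.40 ✓; ∠(EZ, ZB) = 90.00° ✓; |ZB| = 19.40 ✓; |SB| = 41.76 ✓.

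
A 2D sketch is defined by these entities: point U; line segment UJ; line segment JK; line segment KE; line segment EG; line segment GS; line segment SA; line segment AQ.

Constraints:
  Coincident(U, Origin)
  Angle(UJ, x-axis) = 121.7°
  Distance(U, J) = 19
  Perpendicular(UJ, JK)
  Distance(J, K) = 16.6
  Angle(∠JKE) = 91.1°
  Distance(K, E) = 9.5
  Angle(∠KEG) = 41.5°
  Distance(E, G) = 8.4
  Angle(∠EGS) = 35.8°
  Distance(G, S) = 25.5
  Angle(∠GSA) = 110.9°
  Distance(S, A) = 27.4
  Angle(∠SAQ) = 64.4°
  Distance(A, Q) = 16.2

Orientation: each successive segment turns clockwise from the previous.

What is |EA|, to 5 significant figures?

35.183

U is at the origin; UJ runs at 121.7° with length 19.0, so J = (-9.9840, 16.165). UJ ⟂ JK, so JK runs at 31.700°; with |JK| = 16.6, K = (4.1395, 24.888). ∠JKE = 91.1° gives KE at -57.200° from the x-axis; with |KE| = 9.5, E = (9.2857, 16.903). ∠KEG = 41.5° gives EG at 164.30° from the x-axis; with |EG| = 8.4, G = (1.1991, 19.176). ∠EGS = 35.8° gives GS at 20.100° from the x-axis; with |GS| = 25.5, S = (25.146, 27.939). ∠GSA = 110.9° gives SA at -49.000° from the x-axis; with |SA| = 27.4, A = (43.122, 7.2602). Then |EA| = |A − E| = 35.183.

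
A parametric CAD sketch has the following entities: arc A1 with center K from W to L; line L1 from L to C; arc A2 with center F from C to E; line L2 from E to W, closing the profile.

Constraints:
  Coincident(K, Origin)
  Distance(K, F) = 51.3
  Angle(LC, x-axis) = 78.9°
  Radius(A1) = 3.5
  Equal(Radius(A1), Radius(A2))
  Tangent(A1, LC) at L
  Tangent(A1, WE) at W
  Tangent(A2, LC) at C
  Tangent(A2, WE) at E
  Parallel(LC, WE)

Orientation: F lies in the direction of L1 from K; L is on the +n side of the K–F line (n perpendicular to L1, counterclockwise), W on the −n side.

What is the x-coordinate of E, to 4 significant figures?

13.31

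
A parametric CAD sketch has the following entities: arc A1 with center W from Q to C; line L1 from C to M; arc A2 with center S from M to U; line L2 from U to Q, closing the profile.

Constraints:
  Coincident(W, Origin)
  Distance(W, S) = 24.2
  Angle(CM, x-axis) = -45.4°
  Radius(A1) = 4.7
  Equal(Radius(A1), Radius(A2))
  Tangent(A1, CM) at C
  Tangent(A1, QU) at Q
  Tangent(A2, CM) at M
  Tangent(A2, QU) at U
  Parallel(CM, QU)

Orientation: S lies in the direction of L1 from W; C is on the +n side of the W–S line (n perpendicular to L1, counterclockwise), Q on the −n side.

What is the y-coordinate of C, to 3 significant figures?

3.30

The slot axis is L1's direction at -45.4°, so u = (cos -45.4°, sin -45.4°) = (0.702, -0.712) and n = (−sin -45.4°, cos -45.4°) = (0.712, 0.702). W is at the origin and S lies 24.2 along u from W, so S = 24.2·u = (17.0, -17.2). Tangency of A1 to both parallel lines with radius 4.7 puts C and Q at W ± 4.7·n: C = (3.35, 3.30), Q = (-3.35, -3.30). So C.y = 3.30.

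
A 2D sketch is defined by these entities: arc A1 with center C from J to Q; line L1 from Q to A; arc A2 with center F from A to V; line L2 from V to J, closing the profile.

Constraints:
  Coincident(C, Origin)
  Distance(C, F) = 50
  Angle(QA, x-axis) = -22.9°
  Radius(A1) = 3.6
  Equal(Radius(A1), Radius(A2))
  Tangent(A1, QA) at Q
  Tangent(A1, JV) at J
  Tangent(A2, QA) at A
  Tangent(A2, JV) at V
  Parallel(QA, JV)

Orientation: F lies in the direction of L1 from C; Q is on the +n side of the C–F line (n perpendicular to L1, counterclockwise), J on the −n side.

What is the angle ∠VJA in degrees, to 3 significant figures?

8.19°

Tangency of A1 to both parallel lines with radius 3.6 puts Q and J at C ± 3.6·n: Q = (1.40, 3.32), J = (-1.40, -3.32). Equal radii place A and V the same way about F: A = F + 3.6·n = (47.5, -16.1), V = F − 3.6·n = (44.7, -22.8). Then cos ∠VJA = JV·JA / (|JV||JA|), giving 8.19°.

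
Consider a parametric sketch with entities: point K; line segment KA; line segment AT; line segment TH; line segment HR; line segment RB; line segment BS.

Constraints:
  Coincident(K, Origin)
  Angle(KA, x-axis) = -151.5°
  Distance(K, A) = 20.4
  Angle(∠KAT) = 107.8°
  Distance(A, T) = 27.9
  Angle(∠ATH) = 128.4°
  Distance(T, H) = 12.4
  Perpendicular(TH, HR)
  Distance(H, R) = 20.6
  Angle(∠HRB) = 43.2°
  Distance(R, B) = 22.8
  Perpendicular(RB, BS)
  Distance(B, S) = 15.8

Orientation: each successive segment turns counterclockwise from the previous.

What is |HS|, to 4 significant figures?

7.966

K is at the origin; KA runs at -151.5° with length 20.4, so A = (-17.93, -9.734). ∠KAT = 107.8° gives AT at -79.30° from the x-axis; with |AT| = 27.9, T = (-12.75, -37.15). ∠ATH = 128.4° gives TH at -27.70° from the x-axis; with |TH| = 12.4, H = (-1.769, -42.91). The perpendicularity gives HR at right angles to TH, so HR runs at 62.30°; with |HR| = 20.6, R = (7.807, -24.67). ∠HRB = 43.2° gives RB at -160.9° from the x-axis; with |RB| = 22.8, B = (-13.74, -32.13). The perpendicularity gives BS at right angles to RB, so BS runs at -70.90°; with |BS| = 15.8, S = (-8.568, -47.06). Then |HS| = |S − H| = 7.966.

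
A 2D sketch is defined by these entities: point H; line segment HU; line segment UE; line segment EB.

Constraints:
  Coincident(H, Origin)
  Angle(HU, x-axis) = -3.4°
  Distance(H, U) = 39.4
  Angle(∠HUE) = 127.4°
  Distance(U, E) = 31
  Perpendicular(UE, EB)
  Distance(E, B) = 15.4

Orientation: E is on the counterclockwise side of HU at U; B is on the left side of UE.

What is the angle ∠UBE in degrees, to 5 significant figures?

63.583°

H is at the origin; HU runs at -3.4° with length 39.4, so U = 39.4·(cos -3.4°, sin -3.4°) = (39.331, -2.3367). ∠HUE = 127.4°, so UE runs at -3.4° + (180° − 127.4°) = 49.200° from the x-axis; with |UE| = 31.0, E = U + 31.0·(cos 49.200°, sin 49.200°) = (59.587, 21.130). The perpendicularity gives EB at right angles to UE; with |EB| = 15.4 on the left of UE, B = E + 15.4·(-0.75700, 0.65342) = (47.929, 31.193). Then cos ∠UBE = BU·BE / (|BU||BE|), giving 63.583°.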